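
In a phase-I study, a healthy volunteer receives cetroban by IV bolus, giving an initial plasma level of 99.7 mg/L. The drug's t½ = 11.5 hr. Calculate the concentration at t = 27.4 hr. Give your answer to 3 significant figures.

19.1 mg/L

k = ln 2 / 11.5 = 0.06027 hr⁻¹
27.4 hr is 2.383 half-lives, so C = 99.7 × (1/2)^2.383 = 99.7 × 0.1918 ≈ 19.1 mg/L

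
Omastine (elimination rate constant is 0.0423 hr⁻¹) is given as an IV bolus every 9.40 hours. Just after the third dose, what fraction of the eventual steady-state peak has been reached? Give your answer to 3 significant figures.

f_n = 1 − e^(−nkτ) = 1 − e^(−3 × 0.04230 × 9.40) = 1 − e^(−1.193) = 1 − 0.3034 ≈ 0.697

0.697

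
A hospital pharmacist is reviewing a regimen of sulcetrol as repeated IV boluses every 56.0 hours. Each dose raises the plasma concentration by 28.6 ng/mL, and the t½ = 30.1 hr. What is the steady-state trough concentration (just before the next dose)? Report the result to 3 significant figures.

10.9 ng/mL

k = ln 2 / 30.1 = 0.02303 hr⁻¹
Fraction remaining after one interval: e^(−kτ) = e^(−0.02303 × 56.0) = 0.2754
R = 1 / (1 − 0.2754) = 1.380
Css,max = 28.6 × 1.380 = 39.47 ng/mL
Css,min = Css,max × e^(−kτ) = 39.47 × 0.2754 ≈ 10.9 ng/mL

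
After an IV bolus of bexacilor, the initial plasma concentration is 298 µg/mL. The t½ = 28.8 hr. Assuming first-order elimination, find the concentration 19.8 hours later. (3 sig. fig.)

185 µg/mL

k = ln 2 / 28.8 = 0.02407 hr⁻¹
19.8 hr is 0.6875 half-lives, so C = 298 × (1/2)^0.6875 = 298 × 0.6209 ≈ 185 µg/mL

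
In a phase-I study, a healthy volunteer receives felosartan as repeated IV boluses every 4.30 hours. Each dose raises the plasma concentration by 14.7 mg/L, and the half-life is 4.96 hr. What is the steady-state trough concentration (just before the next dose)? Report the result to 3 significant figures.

17.8 mg/L

k = ln 2 / 4.96 = 0.1397 hr⁻¹
Fraction remaining after one interval: e^(−kτ) = e^(−0.1397 × 4.30) = 0.5483
R = 1 / (1 − 0.5483) = 2.214
Css,max = 14.7 × 2.214 = 32.54 mg/L
Css,min = Css,max × e^(−kτ) = 32.54 × 0.5483 ≈ 17.8 mg/L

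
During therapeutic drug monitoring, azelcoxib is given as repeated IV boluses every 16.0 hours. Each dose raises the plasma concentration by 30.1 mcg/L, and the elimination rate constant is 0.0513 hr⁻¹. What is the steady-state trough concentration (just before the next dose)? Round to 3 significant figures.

23.7 mcg/L

Fraction remaining after one interval: e^(−kτ) = e^(−0.05130 × 16.0) = 0.4401
R = 1 / (1 − 0.4401) = 1.786
Css,max = 30.1 × 1.786 = 53.76 mcg/L
Css,min = Css,max × e^(−kτ) = 53.76 × 0.4401 ≈ 23.7 mcg/L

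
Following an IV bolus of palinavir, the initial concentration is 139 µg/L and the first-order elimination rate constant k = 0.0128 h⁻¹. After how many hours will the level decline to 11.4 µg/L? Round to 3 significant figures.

C(t) = C₀ e^(−kt)  ⇒  t = ln(C₀/C) / k
t = ln(139/11.4) / 0.01280 = 2.501 / 0.01280 ≈ 195 hours

195 hours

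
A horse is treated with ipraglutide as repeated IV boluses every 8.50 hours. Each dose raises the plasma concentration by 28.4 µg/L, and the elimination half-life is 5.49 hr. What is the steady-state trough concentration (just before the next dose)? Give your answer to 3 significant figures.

14.8 µg/L

k = ln 2 / 5.49 = 0.1263 hr⁻¹
Fraction remaining after one interval: e^(−kτ) = e^(−0.1263 × 8.50) = 0.3419
R = 1 / (1 − 0.3419) = 1.520
Css,max = 28.4 × 1.520 = 43.16 µg/L
Css,min = Css,max × e^(−kτ) = 43.16 × 0.3419 ≈ 14.8 µg/L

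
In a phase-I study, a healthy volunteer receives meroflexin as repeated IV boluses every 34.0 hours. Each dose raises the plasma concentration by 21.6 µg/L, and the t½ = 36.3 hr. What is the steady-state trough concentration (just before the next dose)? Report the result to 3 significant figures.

23.6 µg/L

k = ln 2 / 36.3 = 0.01909 hr⁻¹
Fraction remaining after one interval: e^(−kτ) = e^(−0.01909 × 34.0) = 0.5224
R = 1 / (1 − 0.5224) = 2.094
Css,max = 21.6 × 2.094 = 45.23 µg/L
Css,min = Css,max × e^(−kτ) = 45.23 × 0.5224 ≈ 23.6 µg/L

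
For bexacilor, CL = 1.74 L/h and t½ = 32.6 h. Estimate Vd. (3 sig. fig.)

81.8 L

k = ln 2 / t½ = ln 2 / 32.6 = 0.02126 h⁻¹
V = CL / k = 1.74 / 0.02126 ≈ 81.8 L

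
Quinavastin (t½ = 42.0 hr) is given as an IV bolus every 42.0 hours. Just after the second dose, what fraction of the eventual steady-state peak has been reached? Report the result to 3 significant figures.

k = ln 2 / 42.0 = 0.01650 hr⁻¹
f_n = 1 − e^(−nkτ) = 1 − e^(−2 × 0.01650 × 42.0) = 1 − e^(−1.386) = 1 − 0.2500 ≈ 0.750

0.750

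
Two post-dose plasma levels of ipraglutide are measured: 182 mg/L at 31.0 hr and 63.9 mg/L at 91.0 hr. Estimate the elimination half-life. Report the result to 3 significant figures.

k = ln(C₁/C₂) / (t₂ − t₁) = ln(182/63.9) / (91.0 − 31.0)
  = 1.047 / 60.00 = 0.01744 hr⁻¹
t½ = ln 2 / k = ln 2 / 0.01744 ≈ 39.7 hours

39.7 hours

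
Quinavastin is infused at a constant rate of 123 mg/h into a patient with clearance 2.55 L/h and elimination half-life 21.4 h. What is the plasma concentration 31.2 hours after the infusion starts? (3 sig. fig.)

30.7 µg/mL

Css = rate / CL = 123 / 2.55 = 48.24 µg/mL
k = ln 2 / 21.4 = 0.03239 h⁻¹
C(t) = Css (1 − e^(−kt)) = 48.24 × (1 − e^(−1.011)) = 48.24 × 0.6360 ≈ 30.7 µg/mL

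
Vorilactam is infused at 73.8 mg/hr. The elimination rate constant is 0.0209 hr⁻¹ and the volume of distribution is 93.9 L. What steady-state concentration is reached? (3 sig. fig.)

CL = k · V = 0.0209 × 93.9 = 1.963 L/hr
Css = rate / CL = 73.8 / 1.963 ≈ 37.6 µg/mL

37.6 µg/mL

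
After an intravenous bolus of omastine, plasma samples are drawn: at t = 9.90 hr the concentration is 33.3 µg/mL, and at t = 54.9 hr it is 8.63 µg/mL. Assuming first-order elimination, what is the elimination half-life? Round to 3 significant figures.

23.1 hours

k = ln(C₁/C₂) / (t₂ − t₁) = ln(33.3/8.63) / (54.9 − 9.90)
  = 1.350 / 45.00 = 0.03001 hr⁻¹
t½ = ln 2 / k = ln 2 / 0.03001 ≈ 23.1 hours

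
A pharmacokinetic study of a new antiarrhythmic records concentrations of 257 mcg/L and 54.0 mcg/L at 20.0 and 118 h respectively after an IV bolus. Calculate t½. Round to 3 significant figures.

k = ln(C₁/C₂) / (t₂ − t₁) = ln(257/54.0) / (118 − 20.0)
  = 1.560 / 98.00 = 0.01592 h⁻¹
t½ = ln 2 / k = ln 2 / 0.01592 ≈ 43.5 hours

43.5 hours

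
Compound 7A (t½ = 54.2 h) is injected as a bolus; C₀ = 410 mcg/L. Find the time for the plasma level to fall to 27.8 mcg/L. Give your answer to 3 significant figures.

210 hours

k = ln 2 / 54.2 = 0.01279 h⁻¹
C(t) = C₀ e^(−kt)  ⇒  t = ln(C₀/C) / k
t = ln(410/27.8) / 0.01279 = 2.691 / 0.01279 ≈ 210 hours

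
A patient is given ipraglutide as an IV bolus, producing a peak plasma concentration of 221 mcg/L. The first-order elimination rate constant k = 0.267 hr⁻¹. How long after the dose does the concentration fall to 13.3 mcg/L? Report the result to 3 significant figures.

10.5 hours

C(t) = C₀ e^(−kt)  ⇒  t = ln(C₀/C) / k
t = ln(221/13.3) / 0.2670 = 2.810 / 0.2670 ≈ 10.5 hours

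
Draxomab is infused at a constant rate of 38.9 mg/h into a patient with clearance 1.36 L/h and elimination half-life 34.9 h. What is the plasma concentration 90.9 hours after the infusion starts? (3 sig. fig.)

23.9 µg/mL

Css = rate / CL = 38.9 / 1.36 = 28.60 µg/mL
k = ln 2 / 34.9 = 0.01986 h⁻¹
C(t) = Css (1 − e^(−kt)) = 28.60 × (1 − e^(−1.805)) = 28.60 × 0.8356 ≈ 23.9 µg/mL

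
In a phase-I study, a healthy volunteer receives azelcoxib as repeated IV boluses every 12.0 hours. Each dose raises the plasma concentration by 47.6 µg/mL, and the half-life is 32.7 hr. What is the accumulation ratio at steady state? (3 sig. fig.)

k = ln 2 / 32.7 = 0.02120 hr⁻¹
Fraction remaining after one interval: e^(−kτ) = e^(−0.02120 × 12.0) = 0.7754
R = 1 / (1 − 0.7754) = 1 / 0.2246 ≈ 4.45

4.45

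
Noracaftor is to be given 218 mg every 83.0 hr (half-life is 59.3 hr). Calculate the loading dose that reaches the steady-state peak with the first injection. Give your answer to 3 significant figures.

351 mg

k = ln 2 / 59.3 = 0.01169 hr⁻¹
Accumulation ratio R = 1 / (1 − e^(−kτ)) = 1 / (1 − e^(−0.01169×83.0)) = 1 / (1 − 0.3790) = 1.610
Loading dose = maintenance dose × R = 218 × 1.610 ≈ 351 mg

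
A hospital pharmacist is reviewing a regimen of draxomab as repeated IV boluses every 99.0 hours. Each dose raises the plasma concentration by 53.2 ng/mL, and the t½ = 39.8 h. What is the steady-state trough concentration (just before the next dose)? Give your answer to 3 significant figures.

11.5 ng/mL

k = ln 2 / 39.8 = 0.01742 h⁻¹
Fraction remaining after one interval: e^(−kτ) = e^(−0.01742 × 99.0) = 0.1783
R = 1 / (1 − 0.1783) = 1.217
Css,max = 53.2 × 1.217 = 64.75 ng/mL
Css,min = Css,max × e^(−kτ) = 64.75 × 0.1783 ≈ 11.5 ng/mL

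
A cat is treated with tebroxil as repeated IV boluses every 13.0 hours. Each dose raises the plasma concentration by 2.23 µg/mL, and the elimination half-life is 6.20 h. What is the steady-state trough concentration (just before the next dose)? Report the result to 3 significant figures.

k = ln 2 / 6.20 = 0.1118 h⁻¹
Fraction remaining after one interval: e^(−kτ) = e^(−0.1118 × 13.0) = 0.2338
R = 1 / (1 − 0.2338) = 1.305
Css,max = 2.23 × 1.305 = 2.910 µg/mL
Css,min = Css,max × e^(−kτ) = 2.910 × 0.2338 ≈ 0.680 µg/mL

0.680 µg/mL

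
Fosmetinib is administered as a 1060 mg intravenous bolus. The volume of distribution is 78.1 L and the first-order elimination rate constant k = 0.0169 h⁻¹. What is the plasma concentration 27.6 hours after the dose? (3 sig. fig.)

C₀ = dose / V = 1060 / 78.1 = 13.57 mg/L
C(t) = C₀ e^(−kt) = 13.57 × e^(−0.01690 × 27.6) = 13.57 × e^(−0.4664) = 13.57 × 0.6272 ≈ 8.51 mg/L

8.51 mg/L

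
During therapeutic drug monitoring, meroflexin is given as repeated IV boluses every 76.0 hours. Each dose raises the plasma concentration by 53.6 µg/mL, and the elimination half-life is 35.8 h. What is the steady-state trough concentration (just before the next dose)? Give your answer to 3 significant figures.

k = ln 2 / 35.8 = 0.01936 h⁻¹
Fraction remaining after one interval: e^(−kτ) = e^(−0.01936 × 76.0) = 0.2296
R = 1 / (1 − 0.2296) = 1.298
Css,max = 53.6 × 1.298 = 69.57 µg/mL
Css,min = Css,max × e^(−kτ) = 69.57 × 0.2296 ≈ 16.0 µg/mL

16.0 µg/mL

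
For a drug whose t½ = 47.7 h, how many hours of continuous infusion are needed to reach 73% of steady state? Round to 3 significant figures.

k = ln 2 / 47.7 = 0.01453 h⁻¹
f = 1 − e^(−kt)  ⇒  t = −ln(1 − f) / k
t = −ln(1 − 0.73) / 0.01453 = 1.309 / 0.01453 ≈ 90.1 hours

90.1 hours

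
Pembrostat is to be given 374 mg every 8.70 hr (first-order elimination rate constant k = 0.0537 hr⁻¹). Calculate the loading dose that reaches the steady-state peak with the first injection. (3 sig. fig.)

Accumulation ratio R = 1 / (1 − e^(−kτ)) = 1 / (1 − e^(−0.05370×8.70)) = 1 / (1 − 0.6268) = 2.679
Loading dose = maintenance dose × R = 374 × 2.679 ≈ 1000 mg

1000 mg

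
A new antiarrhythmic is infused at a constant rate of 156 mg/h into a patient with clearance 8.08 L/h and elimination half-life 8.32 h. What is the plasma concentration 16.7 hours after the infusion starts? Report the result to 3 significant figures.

Css = rate / CL = 156 / 8.08 = 19.31 µg/mL
k = ln 2 / 8.32 = 0.08331 h⁻¹
C(t) = Css (1 − e^(−kt)) = 19.31 × (1 − e^(−1.391)) = 19.31 × 0.7512 ≈ 14.5 µg/mL

14.5 µg/mL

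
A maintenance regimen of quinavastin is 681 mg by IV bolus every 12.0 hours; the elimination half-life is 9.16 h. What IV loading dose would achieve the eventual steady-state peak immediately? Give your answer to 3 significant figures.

1140 mg

k = ln 2 / 9.16 = 0.07567 h⁻¹
Accumulation ratio R = 1 / (1 − e^(−kτ)) = 1 / (1 − e^(−0.07567×12.0)) = 1 / (1 − 0.4033) = 1.676
Loading dose = maintenance dose × R = 681 × 1.676 ≈ 1140 mg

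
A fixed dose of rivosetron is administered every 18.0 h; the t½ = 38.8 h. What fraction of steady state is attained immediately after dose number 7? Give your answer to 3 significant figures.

0.895

k = ln 2 / 38.8 = 0.01786 h⁻¹
f_n = 1 − e^(−nkτ) = 1 − e^(−7 × 0.01786 × 18.0) = 1 − e^(−2.251) = 1 − 0.1053 ≈ 0.895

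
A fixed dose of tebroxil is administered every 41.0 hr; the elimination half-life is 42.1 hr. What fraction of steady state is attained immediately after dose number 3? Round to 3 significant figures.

0.868

k = ln 2 / 42.1 = 0.01646 hr⁻¹
f_n = 1 − e^(−nkτ) = 1 − e^(−3 × 0.01646 × 41.0) = 1 − e^(−2.025) = 1 − 0.1320 ≈ 0.868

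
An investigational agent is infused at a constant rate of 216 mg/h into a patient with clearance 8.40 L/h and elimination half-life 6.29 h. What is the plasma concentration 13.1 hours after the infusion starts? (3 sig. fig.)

Css = rate / CL = 216 / 8.40 = 25.71 mg/L
k = ln 2 / 6.29 = 0.1102 h⁻¹
C(t) = Css (1 − e^(−kt)) = 25.71 × (1 − e^(−1.444)) = 25.71 × 0.7639 ≈ 19.6 mg/L

19.6 mg/L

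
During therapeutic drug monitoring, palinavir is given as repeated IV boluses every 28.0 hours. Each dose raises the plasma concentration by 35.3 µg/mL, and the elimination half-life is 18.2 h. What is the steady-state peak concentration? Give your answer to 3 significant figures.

k = ln 2 / 18.2 = 0.03809 h⁻¹
Fraction remaining after one interval: e^(−kτ) = e^(−0.03809 × 28.0) = 0.3443
R = 1 / (1 − 0.3443) = 1.525
Css,max = 35.3 × 1.525 ≈ 53.8 µg/mL

53.8 µg/mL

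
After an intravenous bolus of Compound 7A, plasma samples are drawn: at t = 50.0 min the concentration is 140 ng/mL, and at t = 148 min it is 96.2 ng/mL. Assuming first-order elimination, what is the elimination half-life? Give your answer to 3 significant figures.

k = ln(C₁/C₂) / (t₂ − t₁) = ln(140/96.2) / (148 − 50.0)
  = 0.3752 / 98.00 = 0.003829 min⁻¹
t½ = ln 2 / k = ln 2 / 0.003829 ≈ 181 minutes

181 minutes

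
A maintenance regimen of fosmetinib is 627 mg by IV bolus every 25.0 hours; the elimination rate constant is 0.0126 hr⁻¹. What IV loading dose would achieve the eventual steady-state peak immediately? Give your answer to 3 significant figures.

Accumulation ratio R = 1 / (1 − e^(−kτ)) = 1 / (1 − e^(−0.01260×25.0)) = 1 / (1 − 0.7298) = 3.701
Loading dose = maintenance dose × R = 627 × 3.701 ≈ 2320 mg

2320 mg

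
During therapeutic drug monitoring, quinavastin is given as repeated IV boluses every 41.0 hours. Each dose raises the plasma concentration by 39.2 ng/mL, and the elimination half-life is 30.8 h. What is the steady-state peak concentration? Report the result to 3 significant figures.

65.1 ng/mL

k = ln 2 / 30.8 = 0.02250 h⁻¹
Fraction remaining after one interval: e^(−kτ) = e^(−0.02250 × 41.0) = 0.3974
R = 1 / (1 − 0.3974) = 1.660
Css,max = 39.2 × 1.660 ≈ 65.1 ng/mL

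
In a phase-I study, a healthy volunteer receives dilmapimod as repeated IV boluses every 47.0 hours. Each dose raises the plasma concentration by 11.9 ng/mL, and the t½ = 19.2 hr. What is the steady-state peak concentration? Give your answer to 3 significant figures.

k = ln 2 / 19.2 = 0.03610 hr⁻¹
Fraction remaining after one interval: e^(−kτ) = e^(−0.03610 × 47.0) = 0.1833
R = 1 / (1 − 0.1833) = 1.224
Css,max = 11.9 × 1.224 ≈ 14.6 ng/mL

14.6 ng/mL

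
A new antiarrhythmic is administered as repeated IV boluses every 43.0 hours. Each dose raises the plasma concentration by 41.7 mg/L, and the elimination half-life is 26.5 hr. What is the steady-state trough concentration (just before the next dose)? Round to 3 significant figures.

20.1 mg/L

k = ln 2 / 26.5 = 0.02616 hr⁻¹
Fraction remaining after one interval: e^(−kτ) = e^(−0.02616 × 43.0) = 0.3247
R = 1 / (1 − 0.3247) = 1.481
Css,max = 41.7 × 1.481 = 61.75 mg/L
Css,min = Css,max × e^(−kτ) = 61.75 × 0.3247 ≈ 20.1 mg/L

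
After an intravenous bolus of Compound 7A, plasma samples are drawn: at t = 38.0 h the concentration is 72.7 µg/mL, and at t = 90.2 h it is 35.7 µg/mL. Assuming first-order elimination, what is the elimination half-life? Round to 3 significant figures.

50.9 hours

k = ln(C₁/C₂) / (t₂ − t₁) = ln(72.7/35.7) / (90.2 − 38.0)
  = 0.7112 / 52.20 = 0.01362 h⁻¹
t½ = ln 2 / k = ln 2 / 0.01362 ≈ 50.9 hours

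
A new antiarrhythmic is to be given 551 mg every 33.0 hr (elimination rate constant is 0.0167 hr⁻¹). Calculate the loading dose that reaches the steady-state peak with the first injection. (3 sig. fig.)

Accumulation ratio R = 1 / (1 − e^(−kτ)) = 1 / (1 − e^(−0.01670×33.0)) = 1 / (1 − 0.5763) = 2.360
Loading dose = maintenance dose × R = 551 × 2.360 ≈ 1300 mg

1300 mg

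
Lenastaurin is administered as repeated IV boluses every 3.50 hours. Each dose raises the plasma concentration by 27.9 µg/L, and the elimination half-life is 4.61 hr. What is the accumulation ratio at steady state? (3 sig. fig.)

2.44

k = ln 2 / 4.61 = 0.1504 hr⁻¹
Fraction remaining after one interval: e^(−kτ) = e^(−0.1504 × 3.50) = 0.5908
R = 1 / (1 − 0.5908) = 1 / 0.4092 ≈ 2.44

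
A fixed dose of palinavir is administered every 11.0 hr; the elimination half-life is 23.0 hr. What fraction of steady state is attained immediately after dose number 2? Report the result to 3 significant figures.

0.485

k = ln 2 / 23.0 = 0.03014 hr⁻¹
f_n = 1 − e^(−nkτ) = 1 − e^(−2 × 0.03014 × 11.0) = 1 − e^(−0.6630) = 1 − 0.5153 ≈ 0.485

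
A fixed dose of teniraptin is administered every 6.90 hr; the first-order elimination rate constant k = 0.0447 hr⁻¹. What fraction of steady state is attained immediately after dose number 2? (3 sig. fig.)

0.460

f_n = 1 − e^(−nkτ) = 1 − e^(−2 × 0.04470 × 6.90) = 1 − e^(−0.6169) = 1 − 0.5396 ≈ 0.460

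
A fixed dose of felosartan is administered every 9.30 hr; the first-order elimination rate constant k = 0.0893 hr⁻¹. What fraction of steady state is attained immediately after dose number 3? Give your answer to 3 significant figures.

0.917

f_n = 1 − e^(−nkτ) = 1 − e^(−3 × 0.08930 × 9.30) = 1 − e^(−2.491) = 1 − 0.08279 ≈ 0.917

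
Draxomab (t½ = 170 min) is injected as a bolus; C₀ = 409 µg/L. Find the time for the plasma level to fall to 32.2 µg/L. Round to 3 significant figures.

623 minutes

k = ln 2 / 170 = 0.004077 min⁻¹
C(t) = C₀ e^(−kt)  ⇒  t = ln(C₀/C) / k
t = ln(409/32.2) / 0.004077 = 2.542 / 0.004077 ≈ 623 minutes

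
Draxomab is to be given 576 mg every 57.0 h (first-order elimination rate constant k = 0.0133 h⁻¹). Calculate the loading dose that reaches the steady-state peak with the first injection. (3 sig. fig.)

1080 mg

Accumulation ratio R = 1 / (1 − e^(−kτ)) = 1 / (1 − e^(−0.01330×57.0)) = 1 / (1 − 0.4686) = 1.882
Loading dose = maintenance dose × R = 576 × 1.882 ≈ 1080 mg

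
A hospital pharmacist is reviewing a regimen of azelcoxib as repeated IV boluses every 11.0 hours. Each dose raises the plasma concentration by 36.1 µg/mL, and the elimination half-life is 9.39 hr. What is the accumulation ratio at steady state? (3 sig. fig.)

k = ln 2 / 9.39 = 0.07382 hr⁻¹
Fraction remaining after one interval: e^(−kτ) = e^(−0.07382 × 11.0) = 0.4440
R = 1 / (1 − 0.4440) = 1 / 0.5560 ≈ 1.80

1.80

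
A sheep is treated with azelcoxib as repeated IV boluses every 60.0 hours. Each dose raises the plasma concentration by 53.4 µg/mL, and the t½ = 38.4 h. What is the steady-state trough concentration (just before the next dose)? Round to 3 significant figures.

27.3 µg/mL

k = ln 2 / 38.4 = 0.01805 h⁻¹
Fraction remaining after one interval: e^(−kτ) = e^(−0.01805 × 60.0) = 0.3386
R = 1 / (1 − 0.3386) = 1.512
Css,max = 53.4 × 1.512 = 80.73 µg/mL
Css,min = Css,max × e^(−kτ) = 80.73 × 0.3386 ≈ 27.3 µg/mL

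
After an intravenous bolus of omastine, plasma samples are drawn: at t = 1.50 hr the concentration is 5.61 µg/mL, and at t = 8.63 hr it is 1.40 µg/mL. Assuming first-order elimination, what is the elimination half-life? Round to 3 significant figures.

3.56 hours

k = ln(C₁/C₂) / (t₂ − t₁) = ln(5.61/1.40) / (8.63 − 1.50)
  = 1.388 / 7.130 = 0.1947 hr⁻¹
t½ = ln 2 / k = ln 2 / 0.1947 ≈ 3.56 hours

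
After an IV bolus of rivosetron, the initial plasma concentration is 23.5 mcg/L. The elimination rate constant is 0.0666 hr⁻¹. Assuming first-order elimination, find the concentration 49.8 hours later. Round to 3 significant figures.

C(t) = C₀ e^(−kt) = 23.5 × e^(−0.06660 × 49.8) = 23.5 × e^(−3.317) = 23.5 × 0.03627 ≈ 0.852 mcg/L

0.852 mcg/L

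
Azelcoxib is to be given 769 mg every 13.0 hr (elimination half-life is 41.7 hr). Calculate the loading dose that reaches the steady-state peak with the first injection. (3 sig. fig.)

3960 mg

k = ln 2 / 41.7 = 0.01662 hr⁻¹
Accumulation ratio R = 1 / (1 − e^(−kτ)) = 1 / (1 − e^(−0.01662×13.0)) = 1 / (1 − 0.8057) = 5.146
Loading dose = maintenance dose × R = 769 × 5.146 ≈ 3960 mg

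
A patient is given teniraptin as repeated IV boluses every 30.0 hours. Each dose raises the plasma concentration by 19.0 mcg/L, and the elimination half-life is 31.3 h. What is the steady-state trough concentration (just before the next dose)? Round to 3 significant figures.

k = ln 2 / 31.3 = 0.02215 h⁻¹
Fraction remaining after one interval: e^(−kτ) = e^(−0.02215 × 30.0) = 0.5146
R = 1 / (1 − 0.5146) = 2.060
Css,max = 19.0 × 2.060 = 39.14 mcg/L
Css,min = Css,max × e^(−kτ) = 39.14 × 0.5146 ≈ 20.1 mcg/L

20.1 mcg/L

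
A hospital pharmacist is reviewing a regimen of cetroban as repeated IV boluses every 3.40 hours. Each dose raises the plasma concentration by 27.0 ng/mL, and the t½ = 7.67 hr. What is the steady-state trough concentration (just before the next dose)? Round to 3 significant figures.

k = ln 2 / 7.67 = 0.09037 hr⁻¹
Fraction remaining after one interval: e^(−kτ) = e^(−0.09037 × 3.40) = 0.7355
R = 1 / (1 − 0.7355) = 3.780
Css,max = 27.0 × 3.780 = 102.1 ng/mL
Css,min = Css,max × e^(−kτ) = 102.1 × 0.7355 ≈ 75.1 ng/mL

75.1 ng/mL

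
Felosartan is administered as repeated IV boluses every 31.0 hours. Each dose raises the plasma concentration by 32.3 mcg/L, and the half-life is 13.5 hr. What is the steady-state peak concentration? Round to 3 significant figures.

k = ln 2 / 13.5 = 0.05134 hr⁻¹
Fraction remaining after one interval: e^(−kτ) = e^(−0.05134 × 31.0) = 0.2036
R = 1 / (1 − 0.2036) = 1.256
Css,max = 32.3 × 1.256 ≈ 40.6 mcg/L

40.6 mcg/L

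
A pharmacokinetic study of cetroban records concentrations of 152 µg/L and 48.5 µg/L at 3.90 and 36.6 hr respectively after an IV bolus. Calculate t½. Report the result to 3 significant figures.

k = ln(C₁/C₂) / (t₂ − t₁) = ln(152/48.5) / (36.6 − 3.90)
  = 1.142 / 32.70 = 0.03493 hr⁻¹
t½ = ln 2 / k = ln 2 / 0.03493 ≈ 19.8 hours

19.8 hours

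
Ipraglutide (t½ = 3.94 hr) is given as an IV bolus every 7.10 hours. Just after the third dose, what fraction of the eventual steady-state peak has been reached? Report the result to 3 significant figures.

0.976

k = ln 2 / 3.94 = 0.1759 hr⁻¹
f_n = 1 − e^(−nkτ) = 1 − e^(−3 × 0.1759 × 7.10) = 1 − e^(−3.747) = 1 − 0.02358 ≈ 0.976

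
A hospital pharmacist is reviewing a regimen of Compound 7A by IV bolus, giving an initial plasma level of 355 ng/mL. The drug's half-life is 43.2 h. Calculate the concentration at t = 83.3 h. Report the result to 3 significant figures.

93.3 ng/mL

k = ln 2 / 43.2 = 0.01605 h⁻¹
83.3 h is 1.928 half-lives, so C = 355 × (1/2)^1.928 = 355 × 0.2627 ≈ 93.3 ng/mL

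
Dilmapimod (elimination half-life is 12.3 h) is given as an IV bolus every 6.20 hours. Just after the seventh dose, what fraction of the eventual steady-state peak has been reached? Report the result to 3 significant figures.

0.913

k = ln 2 / 12.3 = 0.05635 h⁻¹
f_n = 1 − e^(−nkτ) = 1 − e^(−7 × 0.05635 × 6.20) = 1 − e^(−2.446) = 1 − 0.08666 ≈ 0.913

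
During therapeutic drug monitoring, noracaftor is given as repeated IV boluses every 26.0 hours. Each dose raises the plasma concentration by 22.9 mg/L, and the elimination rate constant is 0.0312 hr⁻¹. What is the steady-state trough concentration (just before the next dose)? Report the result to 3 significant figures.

18.3 mg/L

Fraction remaining after one interval: e^(−kτ) = e^(−0.03120 × 26.0) = 0.4443
R = 1 / (1 − 0.4443) = 1.800
Css,max = 22.9 × 1.800 = 41.21 mg/L
Css,min = Css,max × e^(−kτ) = 41.21 × 0.4443 ≈ 18.3 mg/L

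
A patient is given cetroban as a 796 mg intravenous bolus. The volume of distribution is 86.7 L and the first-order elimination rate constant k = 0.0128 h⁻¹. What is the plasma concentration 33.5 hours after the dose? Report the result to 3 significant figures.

C₀ = dose / V = 796 / 86.7 = 9.181 µg/mL
C(t) = C₀ e^(−kt) = 9.181 × e^(−0.01280 × 33.5) = 9.181 × e^(−0.4288) = 9.181 × 0.6513 ≈ 5.98 µg/mL

5.98 µg/mL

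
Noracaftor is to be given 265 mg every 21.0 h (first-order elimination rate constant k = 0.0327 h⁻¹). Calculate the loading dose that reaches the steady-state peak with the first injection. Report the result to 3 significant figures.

Accumulation ratio R = 1 / (1 − e^(−kτ)) = 1 / (1 − e^(−0.03270×21.0)) = 1 / (1 − 0.5032) = 2.013
Loading dose = maintenance dose × R = 265 × 2.013 ≈ 533 mg

533 mg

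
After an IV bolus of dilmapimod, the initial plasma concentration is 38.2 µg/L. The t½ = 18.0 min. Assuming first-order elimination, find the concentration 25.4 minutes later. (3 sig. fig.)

14.4 µg/L

k = ln 2 / 18.0 = 0.03851 min⁻¹
25.4 min is 1.411 half-lives, so C = 38.2 × (1/2)^1.411 = 38.2 × 0.3760 ≈ 14.4 µg/L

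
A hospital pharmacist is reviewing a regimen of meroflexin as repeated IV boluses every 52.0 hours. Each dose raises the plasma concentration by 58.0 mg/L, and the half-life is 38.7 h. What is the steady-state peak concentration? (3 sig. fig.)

k = ln 2 / 38.7 = 0.01791 h⁻¹
Fraction remaining after one interval: e^(−kτ) = e^(−0.01791 × 52.0) = 0.3940
R = 1 / (1 − 0.3940) = 1.650
Css,max = 58.0 × 1.650 ≈ 95.7 mg/L

95.7 mg/L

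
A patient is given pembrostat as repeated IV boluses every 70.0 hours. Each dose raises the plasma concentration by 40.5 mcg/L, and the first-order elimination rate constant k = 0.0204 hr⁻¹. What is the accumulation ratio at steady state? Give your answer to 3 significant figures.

Fraction remaining after one interval: e^(−kτ) = e^(−0.02040 × 70.0) = 0.2398
R = 1 / (1 − 0.2398) = 1 / 0.7602 ≈ 1.32

1.32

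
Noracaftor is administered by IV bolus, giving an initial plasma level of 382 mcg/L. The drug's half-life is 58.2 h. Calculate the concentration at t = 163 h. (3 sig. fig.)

k = ln 2 / 58.2 = 0.01191 h⁻¹
C(t) = C₀ e^(−kt) = 382 × e^(−0.01191 × 163) = 382 × e^(−1.941) = 382 × 0.1435 ≈ 54.8 mcg/L

54.8 mcg/L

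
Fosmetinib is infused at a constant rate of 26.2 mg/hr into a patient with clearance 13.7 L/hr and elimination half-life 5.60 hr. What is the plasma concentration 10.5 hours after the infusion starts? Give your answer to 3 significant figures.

1.39 mg/L

Css = rate / CL = 26.2 / 13.7 = 1.912 mg/L
k = ln 2 / 5.60 = 0.1238 hr⁻¹
C(t) = Css (1 − e^(−kt)) = 1.912 × (1 − e^(−1.300)) = 1.912 × 0.7274 ≈ 1.39 mg/L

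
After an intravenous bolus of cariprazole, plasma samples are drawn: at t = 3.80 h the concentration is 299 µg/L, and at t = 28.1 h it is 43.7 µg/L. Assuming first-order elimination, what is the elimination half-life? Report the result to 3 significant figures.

8.76 hours

k = ln(C₁/C₂) / (t₂ − t₁) = ln(299/43.7) / (28.1 − 3.80)
  = 1.923 / 24.30 = 0.07914 h⁻¹
t½ = ln 2 / k = ln 2 / 0.07914 ≈ 8.76 hours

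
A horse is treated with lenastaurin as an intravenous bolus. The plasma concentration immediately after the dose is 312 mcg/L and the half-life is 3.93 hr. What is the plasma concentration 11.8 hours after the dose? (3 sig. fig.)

38.9 mcg/L

k = ln 2 / 3.93 = 0.1764 hr⁻¹
C(t) = C₀ e^(−kt) = 312 × e^(−0.1764 × 11.8) = 312 × e^(−2.081) = 312 × 0.1248 ≈ 38.9 mcg/L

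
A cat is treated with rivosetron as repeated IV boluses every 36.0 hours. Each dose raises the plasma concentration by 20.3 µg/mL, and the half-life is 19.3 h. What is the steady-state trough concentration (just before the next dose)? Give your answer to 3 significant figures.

k = ln 2 / 19.3 = 0.03591 h⁻¹
Fraction remaining after one interval: e^(−kτ) = e^(−0.03591 × 36.0) = 0.2745
R = 1 / (1 − 0.2745) = 1.378
Css,max = 20.3 × 1.378 = 27.98 µg/mL
Css,min = Css,max × e^(−kτ) = 27.98 × 0.2745 ≈ 7.68 µg/mL

7.68 µg/mL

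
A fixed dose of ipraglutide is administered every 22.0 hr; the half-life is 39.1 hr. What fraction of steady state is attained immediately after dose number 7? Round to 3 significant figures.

0.935

k = ln 2 / 39.1 = 0.01773 hr⁻¹
f_n = 1 − e^(−nkτ) = 1 − e^(−7 × 0.01773 × 22.0) = 1 − e^(−2.730) = 1 − 0.06522 ≈ 0.935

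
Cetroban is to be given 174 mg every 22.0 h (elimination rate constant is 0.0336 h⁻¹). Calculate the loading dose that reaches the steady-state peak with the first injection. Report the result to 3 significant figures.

333 mg

Accumulation ratio R = 1 / (1 − e^(−kτ)) = 1 / (1 − e^(−0.03360×22.0)) = 1 / (1 − 0.4775) = 1.914
Loading dose = maintenance dose × R = 174 × 1.914 ≈ 333 mg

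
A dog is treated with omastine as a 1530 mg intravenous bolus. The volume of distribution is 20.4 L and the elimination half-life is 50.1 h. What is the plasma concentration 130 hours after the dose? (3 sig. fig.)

C₀ = dose / V = 1530 / 20.4 = 75.00 µg/mL
k = ln 2 / 50.1 = 0.01384 h⁻¹
C(t) = C₀ e^(−kt) = 75.00 × e^(−0.01384 × 130) = 75.00 × e^(−1.799) = 75.00 × 0.1655 ≈ 12.4 µg/mL

12.4 µg/mL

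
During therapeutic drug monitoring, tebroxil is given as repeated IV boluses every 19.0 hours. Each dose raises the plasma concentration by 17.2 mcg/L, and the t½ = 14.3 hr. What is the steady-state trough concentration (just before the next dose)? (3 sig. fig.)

11.4 mcg/L

k = ln 2 / 14.3 = 0.04847 hr⁻¹
Fraction remaining after one interval: e^(−kτ) = e^(−0.04847 × 19.0) = 0.3981
R = 1 / (1 − 0.3981) = 1.662
Css,max = 17.2 × 1.662 = 28.58 mcg/L
Css,min = Css,max × e^(−kτ) = 28.58 × 0.3981 ≈ 11.4 mcg/L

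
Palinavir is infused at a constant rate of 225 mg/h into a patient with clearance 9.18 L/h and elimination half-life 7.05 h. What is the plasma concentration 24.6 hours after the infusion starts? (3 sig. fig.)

Css = rate / CL = 225 / 9.18 = 24.51 mg/L
k = ln 2 / 7.05 = 0.09832 h⁻¹
C(t) = Css (1 − e^(−kt)) = 24.51 × (1 − e^(−2.419)) = 24.51 × 0.9110 ≈ 22.3 mg/L

22.3 mg/L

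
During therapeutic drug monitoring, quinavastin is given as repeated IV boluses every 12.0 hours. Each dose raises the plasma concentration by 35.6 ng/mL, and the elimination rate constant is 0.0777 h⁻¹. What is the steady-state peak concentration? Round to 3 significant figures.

Fraction remaining after one interval: e^(−kτ) = e^(−0.07770 × 12.0) = 0.3936
R = 1 / (1 − 0.3936) = 1.649
Css,max = 35.6 × 1.649 ≈ 58.7 ng/mL

58.7 ng/mL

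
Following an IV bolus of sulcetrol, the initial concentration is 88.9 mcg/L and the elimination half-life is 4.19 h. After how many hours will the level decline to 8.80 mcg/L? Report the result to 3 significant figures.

k = ln 2 / 4.19 = 0.1654 h⁻¹
C(t) = C₀ e^(−kt)  ⇒  t = ln(C₀/C) / k
t = ln(88.9/8.80) / 0.1654 = 2.313 / 0.1654 ≈ 14.0 hours

14.0 hours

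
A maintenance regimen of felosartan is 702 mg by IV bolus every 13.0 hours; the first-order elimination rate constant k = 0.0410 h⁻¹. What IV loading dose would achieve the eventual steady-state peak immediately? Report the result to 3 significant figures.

1700 mg

Accumulation ratio R = 1 / (1 − e^(−kτ)) = 1 / (1 − e^(−0.04100×13.0)) = 1 / (1 − 0.5868) = 2.420
Loading dose = maintenance dose × R = 702 × 2.420 ≈ 1700 mg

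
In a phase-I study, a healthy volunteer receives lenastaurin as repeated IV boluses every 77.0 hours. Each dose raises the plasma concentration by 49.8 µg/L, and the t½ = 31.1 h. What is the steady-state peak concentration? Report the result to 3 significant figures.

60.7 µg/L

k = ln 2 / 31.1 = 0.02229 h⁻¹
Fraction remaining after one interval: e^(−kτ) = e^(−0.02229 × 77.0) = 0.1798
R = 1 / (1 − 0.1798) = 1.219
Css,max = 49.8 × 1.219 ≈ 60.7 µg/L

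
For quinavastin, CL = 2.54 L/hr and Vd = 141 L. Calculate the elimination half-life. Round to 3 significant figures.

38.5 hours

k = CL / V = 2.54 / 141 = 0.01801 hr⁻¹
t½ = ln 2 / k = ln 2 / 0.01801 ≈ 38.5 hours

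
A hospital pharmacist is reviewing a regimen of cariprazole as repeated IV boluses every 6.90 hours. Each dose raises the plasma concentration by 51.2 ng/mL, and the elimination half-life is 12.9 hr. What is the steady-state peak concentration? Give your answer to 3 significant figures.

k = ln 2 / 12.9 = 0.05373 hr⁻¹
Fraction remaining after one interval: e^(−kτ) = e^(−0.05373 × 6.90) = 0.6902
R = 1 / (1 − 0.6902) = 3.228
Css,max = 51.2 × 3.228 ≈ 165 ng/mL

165 ng/mL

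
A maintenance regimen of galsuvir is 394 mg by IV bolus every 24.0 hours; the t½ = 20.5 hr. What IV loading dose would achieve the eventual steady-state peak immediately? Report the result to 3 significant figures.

709 mg

k = ln 2 / 20.5 = 0.03381 hr⁻¹
Accumulation ratio R = 1 / (1 − e^(−kτ)) = 1 / (1 − e^(−0.03381×24.0)) = 1 / (1 − 0.4442) = 1.799
Loading dose = maintenance dose × R = 394 × 1.799 ≈ 709 mg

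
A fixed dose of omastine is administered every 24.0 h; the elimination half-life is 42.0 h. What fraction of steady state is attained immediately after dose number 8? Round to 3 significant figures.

k = ln 2 / 42.0 = 0.01650 h⁻¹
f_n = 1 − e^(−nkτ) = 1 − e^(−8 × 0.01650 × 24.0) = 1 − e^(−3.169) = 1 − 0.04206 ≈ 0.958

0.958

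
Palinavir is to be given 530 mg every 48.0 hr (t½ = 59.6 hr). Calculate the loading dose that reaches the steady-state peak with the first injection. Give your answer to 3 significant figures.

k = ln 2 / 59.6 = 0.01163 hr⁻¹
Accumulation ratio R = 1 / (1 − e^(−kτ)) = 1 / (1 − e^(−0.01163×48.0)) = 1 / (1 − 0.5722) = 2.338
Loading dose = maintenance dose × R = 530 × 2.338 ≈ 1240 mg

1240 mg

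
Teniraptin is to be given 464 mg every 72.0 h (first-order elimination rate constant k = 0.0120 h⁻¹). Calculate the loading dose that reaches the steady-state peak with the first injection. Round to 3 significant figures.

Accumulation ratio R = 1 / (1 − e^(−kτ)) = 1 / (1 − e^(−0.01200×72.0)) = 1 / (1 − 0.4215) = 1.729
Loading dose = maintenance dose × R = 464 × 1.729 ≈ 802 mg

802 mg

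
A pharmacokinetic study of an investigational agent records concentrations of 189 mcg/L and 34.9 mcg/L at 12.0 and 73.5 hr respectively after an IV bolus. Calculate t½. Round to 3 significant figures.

k = ln(C₁/C₂) / (t₂ − t₁) = ln(189/34.9) / (73.5 − 12.0)
  = 1.689 / 61.50 = 0.02747 hr⁻¹
t½ = ln 2 / k = ln 2 / 0.02747 ≈ 25.2 hours

25.2 hours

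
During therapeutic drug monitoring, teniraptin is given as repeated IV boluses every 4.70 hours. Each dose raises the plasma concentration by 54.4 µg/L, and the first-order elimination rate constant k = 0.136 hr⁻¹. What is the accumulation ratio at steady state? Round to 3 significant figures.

2.12

Fraction remaining after one interval: e^(−kτ) = e^(−0.1360 × 4.70) = 0.5277
R = 1 / (1 − 0.5277) = 1 / 0.4723 ≈ 2.12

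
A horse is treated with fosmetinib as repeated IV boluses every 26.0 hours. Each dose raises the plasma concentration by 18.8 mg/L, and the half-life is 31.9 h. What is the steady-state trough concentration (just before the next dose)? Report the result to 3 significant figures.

24.8 mg/L

k = ln 2 / 31.9 = 0.02173 h⁻¹
Fraction remaining after one interval: e^(−kτ) = e^(−0.02173 × 26.0) = 0.5684
R = 1 / (1 − 0.5684) = 2.317
Css,max = 18.8 × 2.317 = 43.56 mg/L
Css,min = Css,max × e^(−kτ) = 43.56 × 0.5684 ≈ 24.8 mg/L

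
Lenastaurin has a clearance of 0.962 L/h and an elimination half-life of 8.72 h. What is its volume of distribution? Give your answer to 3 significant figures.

k = ln 2 / t½ = ln 2 / 8.72 = 0.07949 h⁻¹
V = CL / k = 0.962 / 0.07949 ≈ 12.1 L

12.1 L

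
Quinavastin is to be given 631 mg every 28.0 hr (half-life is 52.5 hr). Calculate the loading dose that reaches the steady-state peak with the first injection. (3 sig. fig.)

2040 mg

k = ln 2 / 52.5 = 0.01320 hr⁻¹
Accumulation ratio R = 1 / (1 − e^(−kτ)) = 1 / (1 − e^(−0.01320×28.0)) = 1 / (1 − 0.6910) = 3.236
Loading dose = maintenance dose × R = 631 × 3.236 ≈ 2040 mg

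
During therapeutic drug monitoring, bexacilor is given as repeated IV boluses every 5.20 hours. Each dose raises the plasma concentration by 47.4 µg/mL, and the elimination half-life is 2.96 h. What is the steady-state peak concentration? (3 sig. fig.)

67.3 µg/mL

k = ln 2 / 2.96 = 0.2342 h⁻¹
Fraction remaining after one interval: e^(−kτ) = e^(−0.2342 × 5.20) = 0.2959
R = 1 / (1 − 0.2959) = 1.420
Css,max = 47.4 × 1.420 ≈ 67.3 µg/mL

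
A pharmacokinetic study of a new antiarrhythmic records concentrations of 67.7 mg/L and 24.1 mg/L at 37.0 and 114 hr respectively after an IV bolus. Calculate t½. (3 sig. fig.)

51.7 hours

k = ln(C₁/C₂) / (t₂ − t₁) = ln(67.7/24.1) / (114 − 37.0)
  = 1.033 / 77.00 = 0.01341 hr⁻¹
t½ = ln 2 / k = ln 2 / 0.01341 ≈ 51.7 hours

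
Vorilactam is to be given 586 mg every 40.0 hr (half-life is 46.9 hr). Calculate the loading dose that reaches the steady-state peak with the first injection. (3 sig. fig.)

1310 mg

k = ln 2 / 46.9 = 0.01478 hr⁻¹
Accumulation ratio R = 1 / (1 − e^(−kτ)) = 1 / (1 − e^(−0.01478×40.0)) = 1 / (1 − 0.5537) = 2.241
Loading dose = maintenance dose × R = 586 × 2.241 ≈ 1310 mg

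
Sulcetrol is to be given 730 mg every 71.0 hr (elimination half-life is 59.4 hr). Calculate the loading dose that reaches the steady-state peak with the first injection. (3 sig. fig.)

1300 mg

k = ln 2 / 59.4 = 0.01167 hr⁻¹
Accumulation ratio R = 1 / (1 − e^(−kτ)) = 1 / (1 − e^(−0.01167×71.0)) = 1 / (1 − 0.4367) = 1.775
Loading dose = maintenance dose × R = 730 × 1.775 ≈ 1300 mg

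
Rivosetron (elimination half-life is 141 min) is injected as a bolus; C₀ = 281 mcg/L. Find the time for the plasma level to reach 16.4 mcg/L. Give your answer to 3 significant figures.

k = ln 2 / 141 = 0.004916 min⁻¹
C(t) = C₀ e^(−kt)  ⇒  t = ln(C₀/C) / k
t = ln(281/16.4) / 0.004916 = 2.841 / 0.004916 ≈ 578 minutes

578 minutes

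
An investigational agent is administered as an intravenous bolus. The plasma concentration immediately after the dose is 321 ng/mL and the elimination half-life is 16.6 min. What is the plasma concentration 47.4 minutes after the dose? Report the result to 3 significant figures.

k = ln 2 / 16.6 = 0.04176 min⁻¹
C(t) = C₀ e^(−kt) = 321 × e^(−0.04176 × 47.4) = 321 × e^(−1.979) = 321 × 0.1382 ≈ 44.4 ng/mL

44.4 ng/mL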